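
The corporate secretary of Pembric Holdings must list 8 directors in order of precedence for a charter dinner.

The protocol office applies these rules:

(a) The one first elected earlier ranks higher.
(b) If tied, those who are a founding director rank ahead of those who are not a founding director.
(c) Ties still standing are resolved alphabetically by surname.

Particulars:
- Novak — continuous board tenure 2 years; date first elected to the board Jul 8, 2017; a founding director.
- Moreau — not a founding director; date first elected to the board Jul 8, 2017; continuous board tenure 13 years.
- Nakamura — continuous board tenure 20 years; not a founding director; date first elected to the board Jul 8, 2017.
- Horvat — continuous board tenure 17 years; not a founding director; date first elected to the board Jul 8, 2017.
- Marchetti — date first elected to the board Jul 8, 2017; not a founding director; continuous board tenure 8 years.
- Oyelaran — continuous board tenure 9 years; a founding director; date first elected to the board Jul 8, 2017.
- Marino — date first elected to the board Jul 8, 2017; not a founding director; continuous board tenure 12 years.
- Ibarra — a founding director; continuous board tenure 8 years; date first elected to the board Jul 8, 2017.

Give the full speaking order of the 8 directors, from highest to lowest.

By date first elected to the board (earlier first): Ibarra, Novak, Oyelaran, Horvat, Marchetti, Marino, Moreau and Nakamura (each Jul 8, 2017).
Among Ibarra, Novak, Oyelaran, Horvat, Marchetti, Marino, Moreau and Nakamura, a founding director before not a founding director: Ibarra, Novak and Oyelaran (a founding director) before Horvat, Marchetti, Marino, Moreau and Nakamura (not a founding director).
Among Ibarra, Novak and Oyelaran, alphabetically by surname: Ibarra before Novak before Oyelaran.
Among Horvat, Marchetti, Marino, Moreau and Nakamura, alphabetically by surname: Horvat before Marchetti before Marino before Moreau before Nakamura.
Full order: Ibarra, Novak, Oyelaran, Horvat, Marchetti, Marino, Moreau, Nakamura.

Ibarra, Novak, Oyelaran, Horvat, Marchetti, Marino, Moreau, Nakamura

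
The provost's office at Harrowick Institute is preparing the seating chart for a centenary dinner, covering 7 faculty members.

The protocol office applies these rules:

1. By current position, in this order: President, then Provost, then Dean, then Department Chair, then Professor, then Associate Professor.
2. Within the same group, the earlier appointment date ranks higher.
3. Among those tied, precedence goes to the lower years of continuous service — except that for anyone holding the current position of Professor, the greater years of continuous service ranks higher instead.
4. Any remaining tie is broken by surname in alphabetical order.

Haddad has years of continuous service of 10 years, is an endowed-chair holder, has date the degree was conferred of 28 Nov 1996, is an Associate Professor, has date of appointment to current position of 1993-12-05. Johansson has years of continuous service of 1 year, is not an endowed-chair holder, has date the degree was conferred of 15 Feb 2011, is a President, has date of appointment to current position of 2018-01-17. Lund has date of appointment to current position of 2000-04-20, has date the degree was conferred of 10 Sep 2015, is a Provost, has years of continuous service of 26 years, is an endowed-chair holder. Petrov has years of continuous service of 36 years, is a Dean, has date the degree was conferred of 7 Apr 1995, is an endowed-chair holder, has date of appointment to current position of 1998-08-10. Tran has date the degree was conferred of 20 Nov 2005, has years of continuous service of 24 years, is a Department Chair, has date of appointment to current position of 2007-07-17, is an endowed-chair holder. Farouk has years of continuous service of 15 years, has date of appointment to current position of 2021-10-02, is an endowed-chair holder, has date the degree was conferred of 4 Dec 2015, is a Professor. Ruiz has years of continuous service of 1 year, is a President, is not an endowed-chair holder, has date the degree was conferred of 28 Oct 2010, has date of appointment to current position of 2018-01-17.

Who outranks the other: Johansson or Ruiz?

Johansson

By current position: Johansson and Ruiz (President); then Lund (Provost); then Petrov (Dean); then Tran (Department Chair); then Farouk (Professor); then Haddad (Associate Professor).
Johansson and Ruiz both have date of appointment to current position 2018-01-17, so the next rule applies.
Johansson and Ruiz both have years of continuous service 1 year, so the next rule applies.
Among Johansson and Ruiz, alphabetically by surname: Johansson before Ruiz.
So Johansson takes precedence.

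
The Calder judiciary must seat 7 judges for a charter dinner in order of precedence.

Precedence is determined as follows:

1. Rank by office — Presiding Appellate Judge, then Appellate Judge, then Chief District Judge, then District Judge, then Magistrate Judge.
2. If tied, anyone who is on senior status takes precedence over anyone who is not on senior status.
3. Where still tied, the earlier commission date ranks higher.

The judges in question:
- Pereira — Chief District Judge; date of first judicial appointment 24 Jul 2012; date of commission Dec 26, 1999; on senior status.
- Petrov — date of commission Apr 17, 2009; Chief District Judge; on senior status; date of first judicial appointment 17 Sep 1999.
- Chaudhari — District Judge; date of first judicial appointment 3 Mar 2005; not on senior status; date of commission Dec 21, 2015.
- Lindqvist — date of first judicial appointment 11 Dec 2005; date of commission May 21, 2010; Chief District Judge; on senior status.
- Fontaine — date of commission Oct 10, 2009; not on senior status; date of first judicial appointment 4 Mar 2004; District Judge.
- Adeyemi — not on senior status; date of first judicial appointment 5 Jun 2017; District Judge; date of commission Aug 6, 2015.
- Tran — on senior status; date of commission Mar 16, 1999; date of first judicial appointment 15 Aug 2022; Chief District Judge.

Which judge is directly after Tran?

By office: Tran, Pereira, Petrov and Lindqvist (Chief District Judge); then Fontaine, Adeyemi and Chaudhari (District Judge).
Tran, Pereira, Petrov and Lindqvist are each on senior status, so the next rule applies.
Among Tran, Pereira, Petrov and Lindqvist, by date of commission (earlier first): Tran (Mar 16, 1999) before Pereira (Dec 26, 1999) before Petrov (Apr 17, 2009) before Lindqvist (May 21, 2010).
Fontaine, Adeyemi and Chaudhari are each not on senior status, so the next rule applies.
Among Fontaine, Adeyemi and Chaudhari, by date of commission (earlier first): Fontaine (Oct 10, 2009) before Adeyemi (Aug 6, 2015) before Chaudhari (Dec 21, 2015).
Order: Tran, Pereira, Petrov, Lindqvist, Fontaine, Adeyemi, Chaudhari.

Pereira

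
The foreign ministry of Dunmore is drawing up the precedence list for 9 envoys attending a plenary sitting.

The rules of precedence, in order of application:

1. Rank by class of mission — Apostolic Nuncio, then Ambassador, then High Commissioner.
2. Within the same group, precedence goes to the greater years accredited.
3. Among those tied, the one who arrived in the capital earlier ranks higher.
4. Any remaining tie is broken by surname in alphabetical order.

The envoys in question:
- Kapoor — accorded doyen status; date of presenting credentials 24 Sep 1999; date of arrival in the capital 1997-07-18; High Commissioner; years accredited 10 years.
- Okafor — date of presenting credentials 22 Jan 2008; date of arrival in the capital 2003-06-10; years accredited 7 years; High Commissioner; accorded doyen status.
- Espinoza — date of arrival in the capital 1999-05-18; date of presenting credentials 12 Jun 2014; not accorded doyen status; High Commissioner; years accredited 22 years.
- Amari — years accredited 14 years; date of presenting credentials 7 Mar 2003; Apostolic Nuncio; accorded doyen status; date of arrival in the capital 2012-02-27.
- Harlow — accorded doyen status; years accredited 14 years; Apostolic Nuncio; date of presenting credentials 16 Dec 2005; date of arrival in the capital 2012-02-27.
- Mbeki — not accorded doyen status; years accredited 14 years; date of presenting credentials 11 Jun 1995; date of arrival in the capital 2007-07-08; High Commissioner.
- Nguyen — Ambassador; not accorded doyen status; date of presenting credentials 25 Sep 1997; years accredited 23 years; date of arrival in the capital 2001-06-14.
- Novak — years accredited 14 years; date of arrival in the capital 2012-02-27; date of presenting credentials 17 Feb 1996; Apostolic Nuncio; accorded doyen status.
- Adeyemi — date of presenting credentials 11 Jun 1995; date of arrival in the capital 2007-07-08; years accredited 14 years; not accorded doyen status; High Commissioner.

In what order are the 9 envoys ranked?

Amari, Harlow, Novak, Nguyen, Espinoza, Adeyemi, Mbeki, Kapoor, Okafor

By class of mission: Amari, Harlow and Novak (Apostolic Nuncio); then Nguyen (Ambassador); then Espinoza, Adeyemi, Mbeki, Kapoor and Okafor (High Commissioner).
Amari, Harlow and Novak all have years accredited 14 years, so the next rule applies.
Amari, Harlow and Novak all have date of arrival in the capital 2012-02-27, so the next rule applies.
Among Amari, Harlow and Novak, alphabetically by surname: Amari before Harlow before Novak.
Among Espinoza, Adeyemi, Mbeki, Kapoor and Okafor, by years accredited (higher first): Espinoza (22 years) before Adeyemi and Mbeki (14 years) before Kapoor (10 years) before Okafor (7 years).
Adeyemi and Mbeki both have date of arrival in the capital 2007-07-08, so the next rule applies.
Among Adeyemi and Mbeki, alphabetically by surname: Adeyemi before Mbeki.
Full order: Amari, Harlow, Novak, Nguyen, Espinoza, Adeyemi, Mbeki, Kapoor, Okafor.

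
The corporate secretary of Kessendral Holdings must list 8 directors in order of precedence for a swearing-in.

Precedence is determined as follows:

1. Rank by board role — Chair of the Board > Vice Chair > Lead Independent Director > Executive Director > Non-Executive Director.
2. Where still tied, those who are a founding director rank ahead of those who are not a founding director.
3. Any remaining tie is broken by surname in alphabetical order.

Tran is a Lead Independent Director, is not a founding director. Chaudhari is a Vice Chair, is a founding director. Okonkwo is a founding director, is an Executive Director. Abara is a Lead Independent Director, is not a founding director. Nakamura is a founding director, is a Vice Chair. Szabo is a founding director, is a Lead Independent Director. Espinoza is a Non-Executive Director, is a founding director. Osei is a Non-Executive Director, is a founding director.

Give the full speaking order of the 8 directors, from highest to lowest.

Chaudhari, Nakamura, Szabo, Abara, Tran, Okonkwo, Espinoza, Osei

By board role: Chaudhari and Nakamura (Vice Chair); then Szabo, Abara and Tran (Lead Independent Director); then Okonkwo (Executive Director); then Espinoza and Osei (Non-Executive Director).
Chaudhari and Nakamura are each a founding director, so the next rule applies.
Among Chaudhari and Nakamura, alphabetically by surname: Chaudhari before Nakamura.
Among Szabo, Abara and Tran, a founding director before not a founding director: Szabo (a founding director) before Abara and Tran (not a founding director).
Among Abara and Tran, alphabetically by surname: Abara before Tran.
Espinoza and Osei are each a founding director, so the next rule applies.
Among Espinoza and Osei, alphabetically by surname: Espinoza before Osei.
Full order: Chaudhari, Nakamura, Szabo, Abara, Tran, Okonkwo, Espinoza, Osei.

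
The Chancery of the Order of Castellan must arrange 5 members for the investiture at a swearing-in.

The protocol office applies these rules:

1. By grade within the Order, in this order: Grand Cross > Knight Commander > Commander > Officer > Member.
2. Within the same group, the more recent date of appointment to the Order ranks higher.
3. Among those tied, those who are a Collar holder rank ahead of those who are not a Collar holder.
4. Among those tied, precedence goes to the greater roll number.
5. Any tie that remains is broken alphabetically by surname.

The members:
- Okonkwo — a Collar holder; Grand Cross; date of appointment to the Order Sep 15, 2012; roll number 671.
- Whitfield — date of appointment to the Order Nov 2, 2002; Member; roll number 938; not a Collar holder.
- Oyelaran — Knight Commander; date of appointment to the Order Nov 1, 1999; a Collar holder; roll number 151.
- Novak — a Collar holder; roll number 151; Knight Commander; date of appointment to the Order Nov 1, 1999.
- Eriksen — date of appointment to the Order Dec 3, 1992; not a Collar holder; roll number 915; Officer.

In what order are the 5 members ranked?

By grade within the Order: Okonkwo (Grand Cross); then Novak and Oyelaran (Knight Commander); then Eriksen (Officer); then Whitfield (Member).
Novak and Oyelaran both have date of appointment to the Order Nov 1, 1999, so the next rule applies.
Novak and Oyelaran are each a Collar holder, so the next rule applies.
Novak and Oyelaran both have roll number 151, so the next rule applies.
Among Novak and Oyelaran, alphabetically by surname: Novak before Oyelaran.
Full order: Okonkwo, Novak, Oyelaran, Eriksen, Whitfield.

Okonkwo, Novak, Oyelaran, Eriksen, Whitfield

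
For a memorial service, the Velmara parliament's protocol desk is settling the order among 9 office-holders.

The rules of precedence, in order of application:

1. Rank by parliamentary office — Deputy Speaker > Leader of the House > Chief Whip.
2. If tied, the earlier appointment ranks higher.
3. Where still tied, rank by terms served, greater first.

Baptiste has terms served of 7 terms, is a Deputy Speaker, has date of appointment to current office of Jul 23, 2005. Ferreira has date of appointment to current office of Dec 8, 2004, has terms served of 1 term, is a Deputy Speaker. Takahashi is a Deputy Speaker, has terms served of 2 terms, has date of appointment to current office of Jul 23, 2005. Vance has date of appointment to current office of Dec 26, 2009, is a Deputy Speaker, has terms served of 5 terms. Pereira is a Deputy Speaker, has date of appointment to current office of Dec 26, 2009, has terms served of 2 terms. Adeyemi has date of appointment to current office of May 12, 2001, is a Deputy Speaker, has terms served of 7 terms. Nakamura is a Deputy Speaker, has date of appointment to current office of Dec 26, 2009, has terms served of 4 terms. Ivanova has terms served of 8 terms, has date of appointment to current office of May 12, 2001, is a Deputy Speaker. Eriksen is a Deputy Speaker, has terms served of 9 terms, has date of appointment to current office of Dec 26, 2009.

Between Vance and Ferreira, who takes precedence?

Ferreira

By parliamentary office: Ivanova, Adeyemi, Ferreira, Baptiste, Takahashi, Eriksen, Vance, Nakamura and Pereira (Deputy Speaker).
Among Ivanova, Adeyemi, Ferreira, Baptiste, Takahashi, Eriksen, Vance, Nakamura and Pereira, by date of appointment to current office (earlier first): Ivanova and Adeyemi (May 12, 2001) before Ferreira (Dec 8, 2004) before Baptiste and Takahashi (Jul 23, 2005) before Eriksen, Vance, Nakamura and Pereira (Dec 26, 2009).
Among Ivanova and Adeyemi, by terms served (higher first): Ivanova (8 terms) before Adeyemi (7 terms).
Among Baptiste and Takahashi, by terms served (higher first): Baptiste (7 terms) before Takahashi (2 terms).
Among Eriksen, Vance, Nakamura and Pereira, by terms served (higher first): Eriksen (9 terms) before Vance (5 terms) before Nakamura (4 terms) before Pereira (2 terms).
So Ferreira takes precedence.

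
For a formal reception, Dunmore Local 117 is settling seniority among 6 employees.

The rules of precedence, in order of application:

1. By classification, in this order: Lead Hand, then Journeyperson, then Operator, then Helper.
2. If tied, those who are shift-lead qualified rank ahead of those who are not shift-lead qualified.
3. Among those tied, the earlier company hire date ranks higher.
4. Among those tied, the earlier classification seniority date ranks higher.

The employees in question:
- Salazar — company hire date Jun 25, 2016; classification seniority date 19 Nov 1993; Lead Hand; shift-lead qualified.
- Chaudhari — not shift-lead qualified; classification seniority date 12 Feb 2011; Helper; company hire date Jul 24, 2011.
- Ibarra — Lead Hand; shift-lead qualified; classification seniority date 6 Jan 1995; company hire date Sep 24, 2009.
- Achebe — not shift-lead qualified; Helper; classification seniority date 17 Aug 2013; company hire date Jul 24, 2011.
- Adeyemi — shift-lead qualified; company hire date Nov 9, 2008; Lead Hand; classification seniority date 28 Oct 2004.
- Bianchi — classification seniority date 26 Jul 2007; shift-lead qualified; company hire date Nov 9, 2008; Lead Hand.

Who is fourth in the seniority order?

Salazar

By classification: Adeyemi, Bianchi, Ibarra and Salazar (Lead Hand); then Chaudhari and Achebe (Helper).
Adeyemi, Bianchi, Ibarra and Salazar are each shift-lead qualified, so the next rule applies.
Among Adeyemi, Bianchi, Ibarra and Salazar, by company hire date (earlier first): Adeyemi and Bianchi (Nov 9, 2008) before Ibarra (Sep 24, 2009) before Salazar (Jun 25, 2016).
Among Adeyemi and Bianchi, by classification seniority date (earlier first): Adeyemi (28 Oct 2004) before Bianchi (26 Jul 2007).
Chaudhari and Achebe are each not shift-lead qualified, so the next rule applies.
Chaudhari and Achebe both have company hire date Jul 24, 2011, so the next rule applies.
Among Chaudhari and Achebe, by classification seniority date (earlier first): Chaudhari (12 Feb 2011) before Achebe (17 Aug 2013).
Order: Adeyemi, Bianchi, Ibarra, Salazar, Chaudhari, Achebe.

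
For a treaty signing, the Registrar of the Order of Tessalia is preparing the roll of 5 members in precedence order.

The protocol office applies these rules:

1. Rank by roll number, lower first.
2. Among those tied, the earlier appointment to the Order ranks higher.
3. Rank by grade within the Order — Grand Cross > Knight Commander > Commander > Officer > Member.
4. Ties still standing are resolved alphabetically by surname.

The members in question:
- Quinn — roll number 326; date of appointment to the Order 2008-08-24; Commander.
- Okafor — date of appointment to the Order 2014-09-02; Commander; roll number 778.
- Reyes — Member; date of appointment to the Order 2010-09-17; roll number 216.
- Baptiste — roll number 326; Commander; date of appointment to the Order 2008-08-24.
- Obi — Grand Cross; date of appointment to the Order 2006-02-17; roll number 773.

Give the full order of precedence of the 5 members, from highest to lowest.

By roll number (lower first): Reyes (216); then Baptiste and Quinn (both 326); then Obi (773); then Okafor (778).
Baptiste and Quinn both have date of appointment to the Order 2008-08-24, so the next rule applies.
Baptiste and Quinn are each Commander, so the next rule applies.
Among Baptiste and Quinn, alphabetically by surname: Baptiste before Quinn.
Full order: Reyes, Baptiste, Quinn, Obi, Okafor.

Reyes, Baptiste, Quinn, Obi, Okafor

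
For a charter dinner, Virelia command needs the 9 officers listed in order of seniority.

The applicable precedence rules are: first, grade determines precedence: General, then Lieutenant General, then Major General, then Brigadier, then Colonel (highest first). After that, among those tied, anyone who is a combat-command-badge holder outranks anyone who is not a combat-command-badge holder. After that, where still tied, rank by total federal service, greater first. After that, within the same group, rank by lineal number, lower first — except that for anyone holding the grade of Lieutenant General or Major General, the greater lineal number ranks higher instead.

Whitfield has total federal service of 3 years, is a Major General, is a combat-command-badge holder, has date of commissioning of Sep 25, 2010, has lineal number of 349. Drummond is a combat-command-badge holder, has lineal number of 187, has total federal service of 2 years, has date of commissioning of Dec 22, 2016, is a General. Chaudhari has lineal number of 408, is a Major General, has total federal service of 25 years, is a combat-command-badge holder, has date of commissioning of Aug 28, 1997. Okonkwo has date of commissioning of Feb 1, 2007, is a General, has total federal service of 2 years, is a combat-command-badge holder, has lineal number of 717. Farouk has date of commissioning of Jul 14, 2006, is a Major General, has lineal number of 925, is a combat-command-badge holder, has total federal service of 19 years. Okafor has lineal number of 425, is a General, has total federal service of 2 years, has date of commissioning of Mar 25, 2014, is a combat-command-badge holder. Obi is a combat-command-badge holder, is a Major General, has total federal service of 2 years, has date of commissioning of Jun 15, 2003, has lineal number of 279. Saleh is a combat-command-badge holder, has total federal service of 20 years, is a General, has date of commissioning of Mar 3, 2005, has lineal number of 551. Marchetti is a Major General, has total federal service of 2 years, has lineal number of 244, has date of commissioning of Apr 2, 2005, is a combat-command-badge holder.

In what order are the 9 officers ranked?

By grade: Saleh, Drummond, Okafor and Okonkwo (General); then Chaudhari, Farouk, Whitfield, Obi and Marchetti (Major General).
Saleh, Drummond, Okafor and Okonkwo are each a combat-command-badge holder, so the next rule applies.
Among Saleh, Drummond, Okafor and Okonkwo, by total federal service (higher first): Saleh (20 years) before Drummond, Okafor and Okonkwo (2 years).
Among Drummond, Okafor and Okonkwo, by lineal number (lower first): Drummond (187) before Okafor (425) before Okonkwo (717).
Chaudhari, Farouk, Whitfield, Obi and Marchetti are each a combat-command-badge holder, so the next rule applies.
Among Chaudhari, Farouk, Whitfield, Obi and Marchetti, by total federal service (higher first): Chaudhari (25 years) before Farouk (19 years) before Whitfield (3 years) before Obi and Marchetti (2 years).
Among Obi and Marchetti, by lineal number (higher first) (reversed rule for this group): Obi (279) before Marchetti (244).
Full order: Saleh, Drummond, Okafor, Okonkwo, Chaudhari, Farouk, Whitfield, Obi, Marchetti.

Saleh, Drummond, Okafor, Okonkwo, Chaudhari, Farouk, Whitfield, Obi, Marchetti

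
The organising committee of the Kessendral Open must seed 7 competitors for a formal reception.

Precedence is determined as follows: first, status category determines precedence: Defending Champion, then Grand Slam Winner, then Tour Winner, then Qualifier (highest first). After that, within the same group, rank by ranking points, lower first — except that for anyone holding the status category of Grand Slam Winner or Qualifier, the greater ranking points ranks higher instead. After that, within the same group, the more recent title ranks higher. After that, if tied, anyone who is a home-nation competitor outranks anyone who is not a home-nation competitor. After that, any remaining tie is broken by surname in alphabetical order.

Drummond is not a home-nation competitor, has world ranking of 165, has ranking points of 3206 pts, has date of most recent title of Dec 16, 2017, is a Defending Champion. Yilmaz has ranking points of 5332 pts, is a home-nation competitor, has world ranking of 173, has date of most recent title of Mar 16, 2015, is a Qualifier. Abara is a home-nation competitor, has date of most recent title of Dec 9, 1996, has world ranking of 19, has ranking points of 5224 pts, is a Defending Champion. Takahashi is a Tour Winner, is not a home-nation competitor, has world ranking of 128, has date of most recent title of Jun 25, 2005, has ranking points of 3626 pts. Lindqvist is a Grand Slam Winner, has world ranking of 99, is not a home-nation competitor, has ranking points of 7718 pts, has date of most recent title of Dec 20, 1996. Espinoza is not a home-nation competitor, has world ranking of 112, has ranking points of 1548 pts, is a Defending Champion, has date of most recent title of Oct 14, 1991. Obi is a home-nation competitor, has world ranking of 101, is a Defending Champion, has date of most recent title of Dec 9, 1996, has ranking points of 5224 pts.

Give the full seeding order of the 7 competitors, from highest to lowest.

By status category: Espinoza, Drummond, Abara and Obi (Defending Champion); then Lindqvist (Grand Slam Winner); then Takahashi (Tour Winner); then Yilmaz (Qualifier).
Among Espinoza, Drummond, Abara and Obi, by ranking points (lower first): Espinoza (1548 pts) before Drummond (3206 pts) before Abara and Obi (5224 pts).
Abara and Obi both have date of most recent title Dec 9, 1996, so the next rule applies.
Abara and Obi are each a home-nation competitor, so the next rule applies.
Among Abara and Obi, alphabetically by surname: Abara before Obi.
Full order: Espinoza, Drummond, Abara, Obi, Lindqvist, Takahashi, Yilmaz.

Espinoza, Drummond, Abara, Obi, Lindqvist, Takahashi, Yilmaz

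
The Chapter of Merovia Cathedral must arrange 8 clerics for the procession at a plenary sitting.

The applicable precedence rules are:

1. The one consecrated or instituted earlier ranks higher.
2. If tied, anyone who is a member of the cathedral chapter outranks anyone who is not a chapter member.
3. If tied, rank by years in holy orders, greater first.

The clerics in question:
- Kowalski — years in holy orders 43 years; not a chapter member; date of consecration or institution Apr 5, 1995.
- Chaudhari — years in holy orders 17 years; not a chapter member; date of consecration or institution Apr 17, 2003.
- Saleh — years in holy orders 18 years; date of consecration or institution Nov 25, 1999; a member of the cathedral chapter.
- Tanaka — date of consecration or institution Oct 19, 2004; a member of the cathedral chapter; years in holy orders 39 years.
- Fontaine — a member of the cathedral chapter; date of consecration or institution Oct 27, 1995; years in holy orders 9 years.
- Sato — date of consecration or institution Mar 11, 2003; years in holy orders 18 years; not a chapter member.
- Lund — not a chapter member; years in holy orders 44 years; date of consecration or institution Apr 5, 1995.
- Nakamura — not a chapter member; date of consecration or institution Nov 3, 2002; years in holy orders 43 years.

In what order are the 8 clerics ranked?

By date of consecration or institution (earlier first): Lund and Kowalski (both Apr 5, 1995); then Fontaine (Oct 27, 1995); then Saleh (Nov 25, 1999); then Nakamura (Nov 3, 2002); then Sato (Mar 11, 2003); then Chaudhari (Apr 17, 2003); then Tanaka (Oct 19, 2004).
Lund and Kowalski are each not a chapter member, so the next rule applies.
Among Lund and Kowalski, by years in holy orders (higher first): Lund (44 years) before Kowalski (43 years).
Full order: Lund, Kowalski, Fontaine, Saleh, Nakamura, Sato, Chaudhari, Tanaka.

Lund, Kowalski, Fontaine, Saleh, Nakamura, Sato, Chaudhari, Tanaka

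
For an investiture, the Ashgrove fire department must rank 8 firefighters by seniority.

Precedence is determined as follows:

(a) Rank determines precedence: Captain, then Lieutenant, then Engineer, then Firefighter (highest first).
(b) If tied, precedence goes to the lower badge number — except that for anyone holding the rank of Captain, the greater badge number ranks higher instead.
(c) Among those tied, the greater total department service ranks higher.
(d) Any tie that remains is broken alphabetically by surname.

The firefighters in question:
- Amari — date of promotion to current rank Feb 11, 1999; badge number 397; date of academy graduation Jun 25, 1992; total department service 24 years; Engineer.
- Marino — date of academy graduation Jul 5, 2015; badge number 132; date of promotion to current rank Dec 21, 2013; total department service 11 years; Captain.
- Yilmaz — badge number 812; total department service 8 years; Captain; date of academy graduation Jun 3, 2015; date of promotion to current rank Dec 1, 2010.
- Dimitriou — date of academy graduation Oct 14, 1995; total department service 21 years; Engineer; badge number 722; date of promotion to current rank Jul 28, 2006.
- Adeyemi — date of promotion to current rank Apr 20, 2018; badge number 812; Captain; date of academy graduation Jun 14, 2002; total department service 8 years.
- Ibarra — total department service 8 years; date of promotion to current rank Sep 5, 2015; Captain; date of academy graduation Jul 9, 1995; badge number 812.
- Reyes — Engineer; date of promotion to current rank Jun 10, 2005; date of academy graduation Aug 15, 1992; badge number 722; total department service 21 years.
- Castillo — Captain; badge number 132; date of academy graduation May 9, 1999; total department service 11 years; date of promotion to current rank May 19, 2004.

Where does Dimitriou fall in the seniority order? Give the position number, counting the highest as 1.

7

By rank: Adeyemi, Ibarra, Yilmaz, Castillo and Marino (Captain); then Amari, Dimitriou and Reyes (Engineer).
Among Adeyemi, Ibarra, Yilmaz, Castillo and Marino, by badge number (higher first) (reversed rule for this group): Adeyemi, Ibarra and Yilmaz (812) before Castillo and Marino (132).
Adeyemi, Ibarra and Yilmaz all have total department service 8 years, so the next rule applies.
Among Adeyemi, Ibarra and Yilmaz, alphabetically by surname: Adeyemi before Ibarra before Yilmaz.
Castillo and Marino both have total department service 11 years, so the next rule applies.
Among Castillo and Marino, alphabetically by surname: Castillo before Marino.
Among Amari, Dimitriou and Reyes, by badge number (lower first): Amari (397) before Dimitriou and Reyes (722).
Dimitriou and Reyes both have total department service 21 years, so the next rule applies.
Among Dimitriou and Reyes, alphabetically by surname: Dimitriou before Reyes.
Order: Adeyemi, Ibarra, Yilmaz, Castillo, Marino, Amari, Dimitriou, Reyes. So position 7.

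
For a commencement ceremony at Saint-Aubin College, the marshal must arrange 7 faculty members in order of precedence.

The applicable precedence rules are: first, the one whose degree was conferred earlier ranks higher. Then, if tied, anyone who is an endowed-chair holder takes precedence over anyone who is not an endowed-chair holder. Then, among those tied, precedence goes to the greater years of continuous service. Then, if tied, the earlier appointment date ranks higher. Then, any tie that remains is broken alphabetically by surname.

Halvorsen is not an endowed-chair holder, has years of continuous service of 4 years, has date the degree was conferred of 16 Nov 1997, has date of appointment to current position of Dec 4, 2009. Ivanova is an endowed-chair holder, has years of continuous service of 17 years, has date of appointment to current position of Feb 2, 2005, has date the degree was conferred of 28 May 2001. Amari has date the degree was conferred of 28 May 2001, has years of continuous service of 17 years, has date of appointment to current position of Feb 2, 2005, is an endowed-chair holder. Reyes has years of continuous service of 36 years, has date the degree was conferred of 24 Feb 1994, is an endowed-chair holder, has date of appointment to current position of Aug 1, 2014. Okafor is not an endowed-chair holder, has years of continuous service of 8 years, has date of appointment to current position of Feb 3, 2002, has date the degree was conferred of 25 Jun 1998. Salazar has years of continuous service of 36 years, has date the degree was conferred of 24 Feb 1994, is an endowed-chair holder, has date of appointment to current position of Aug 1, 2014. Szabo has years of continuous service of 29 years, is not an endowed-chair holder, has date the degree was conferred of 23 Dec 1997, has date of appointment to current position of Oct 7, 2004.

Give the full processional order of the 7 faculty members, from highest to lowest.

By date the degree was conferred (earlier first): Reyes and Salazar (both 24 Feb 1994); then Halvorsen (16 Nov 1997); then Szabo (23 Dec 1997); then Okafor (25 Jun 1998); then Amari and Ivanova (both 28 May 2001).
Reyes and Salazar are each an endowed-chair holder, so the next rule applies.
Reyes and Salazar both have years of continuous service 36 years, so the next rule applies.
Reyes and Salazar both have date of appointment to current position Aug 1, 2014, so the next rule applies.
Among Reyes and Salazar, alphabetically by surname: Reyes before Salazar.
Amari and Ivanova are each an endowed-chair holder, so the next rule applies.
Amari and Ivanova both have years of continuous service 17 years, so the next rule applies.
Amari and Ivanova both have date of appointment to current position Feb 2, 2005, so the next rule applies.
Among Amari and Ivanova, alphabetically by surname: Amari before Ivanova.
Full order: Reyes, Salazar, Halvorsen, Szabo, Okafor, Amari, Ivanova.

Reyes, Salazar, Halvorsen, Szabo, Okafor, Amari, Ivanova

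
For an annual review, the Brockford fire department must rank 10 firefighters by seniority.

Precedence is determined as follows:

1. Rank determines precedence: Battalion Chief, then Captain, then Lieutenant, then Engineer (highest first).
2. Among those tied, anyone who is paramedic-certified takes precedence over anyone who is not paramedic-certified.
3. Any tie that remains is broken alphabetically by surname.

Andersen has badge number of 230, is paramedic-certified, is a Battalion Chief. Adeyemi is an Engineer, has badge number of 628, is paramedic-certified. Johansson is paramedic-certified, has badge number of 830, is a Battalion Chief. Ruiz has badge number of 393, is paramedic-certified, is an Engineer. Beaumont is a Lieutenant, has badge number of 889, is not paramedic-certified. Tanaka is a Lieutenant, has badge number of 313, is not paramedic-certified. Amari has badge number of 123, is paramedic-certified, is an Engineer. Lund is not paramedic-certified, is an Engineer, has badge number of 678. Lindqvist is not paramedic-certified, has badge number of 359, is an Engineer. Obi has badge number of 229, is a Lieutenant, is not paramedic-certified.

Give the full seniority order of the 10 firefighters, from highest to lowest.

Andersen, Johansson, Beaumont, Obi, Tanaka, Adeyemi, Amari, Ruiz, Lindqvist, Lund

By rank: Andersen and Johansson (Battalion Chief); then Beaumont, Obi and Tanaka (Lieutenant); then Adeyemi, Amari, Ruiz, Lindqvist and Lund (Engineer).
Andersen and Johansson are each paramedic-certified, so the next rule applies.
Among Andersen and Johansson, alphabetically by surname: Andersen before Johansson.
Beaumont, Obi and Tanaka are each not paramedic-certified, so the next rule applies.
Among Beaumont, Obi and Tanaka, alphabetically by surname: Beaumont before Obi before Tanaka.
Among Adeyemi, Amari, Ruiz, Lindqvist and Lund, paramedic-certified before not paramedic-certified: Adeyemi, Amari and Ruiz (paramedic-certified) before Lindqvist and Lund (not paramedic-certified).
Among Adeyemi, Amari and Ruiz, alphabetically by surname: Adeyemi before Amari before Ruiz.
Among Lindqvist and Lund, alphabetically by surname: Lindqvist before Lund.
Full order: Andersen, Johansson, Beaumont, Obi, Tanaka, Adeyemi, Amari, Ruiz, Lindqvist, Lund.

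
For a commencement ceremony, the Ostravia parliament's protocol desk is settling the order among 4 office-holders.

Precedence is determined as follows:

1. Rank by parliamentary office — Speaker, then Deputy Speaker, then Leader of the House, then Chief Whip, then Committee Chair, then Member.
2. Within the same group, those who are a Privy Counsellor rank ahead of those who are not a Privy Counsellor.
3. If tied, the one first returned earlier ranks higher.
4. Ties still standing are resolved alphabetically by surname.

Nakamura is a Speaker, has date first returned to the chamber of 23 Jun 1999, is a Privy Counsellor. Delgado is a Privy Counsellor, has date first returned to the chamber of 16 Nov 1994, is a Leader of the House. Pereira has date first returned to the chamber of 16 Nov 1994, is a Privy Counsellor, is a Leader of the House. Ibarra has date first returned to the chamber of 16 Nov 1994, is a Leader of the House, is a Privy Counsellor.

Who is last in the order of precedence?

By parliamentary office: Nakamura (Speaker); then Delgado, Ibarra and Pereira (Leader of the House).
Delgado, Ibarra and Pereira are each a Privy Counsellor, so the next rule applies.
Delgado, Ibarra and Pereira all have date first returned to the chamber 16 Nov 1994, so the next rule applies.
Among Delgado, Ibarra and Pereira, alphabetically by surname: Delgado before Ibarra before Pereira.
Order: Nakamura, Delgado, Ibarra, Pereira.

Pereira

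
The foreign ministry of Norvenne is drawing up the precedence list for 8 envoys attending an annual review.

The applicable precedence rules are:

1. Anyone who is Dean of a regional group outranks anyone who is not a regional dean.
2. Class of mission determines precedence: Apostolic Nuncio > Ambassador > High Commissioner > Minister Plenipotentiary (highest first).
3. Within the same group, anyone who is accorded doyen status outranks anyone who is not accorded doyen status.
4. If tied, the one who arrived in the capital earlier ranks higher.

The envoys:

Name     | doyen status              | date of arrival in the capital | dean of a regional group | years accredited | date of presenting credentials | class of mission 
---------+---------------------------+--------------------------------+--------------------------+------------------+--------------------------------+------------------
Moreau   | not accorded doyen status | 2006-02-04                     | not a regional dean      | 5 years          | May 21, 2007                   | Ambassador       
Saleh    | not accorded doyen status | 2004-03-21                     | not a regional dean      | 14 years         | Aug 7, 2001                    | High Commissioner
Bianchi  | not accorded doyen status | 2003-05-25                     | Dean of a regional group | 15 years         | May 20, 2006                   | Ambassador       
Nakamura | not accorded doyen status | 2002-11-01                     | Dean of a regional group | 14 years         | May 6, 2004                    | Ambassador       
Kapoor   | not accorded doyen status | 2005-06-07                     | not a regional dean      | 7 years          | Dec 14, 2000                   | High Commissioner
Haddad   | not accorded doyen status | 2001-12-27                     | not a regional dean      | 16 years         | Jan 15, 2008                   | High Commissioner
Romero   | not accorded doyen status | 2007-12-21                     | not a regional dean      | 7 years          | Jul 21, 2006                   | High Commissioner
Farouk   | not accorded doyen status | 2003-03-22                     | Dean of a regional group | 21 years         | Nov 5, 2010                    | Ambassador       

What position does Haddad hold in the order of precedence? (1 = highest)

5

By the first rule: Nakamura, Farouk and Bianchi (each Dean of a regional group); then Moreau, Haddad, Saleh, Kapoor and Romero (each not a regional dean).
Nakamura, Farouk and Bianchi are each Ambassador, so the next rule applies.
Nakamura, Farouk and Bianchi are each not accorded doyen status, so the next rule applies.
Among Nakamura, Farouk and Bianchi, by date of arrival in the capital (earlier first): Nakamura (2002-11-01) before Farouk (2003-03-22) before Bianchi (2003-05-25).
Among Moreau, Haddad, Saleh, Kapoor and Romero, by class of mission: Moreau (Ambassador) before Haddad, Saleh, Kapoor and Romero (High Commissioner).
Haddad, Saleh, Kapoor and Romero are each not accorded doyen status, so the next rule applies.
Among Haddad, Saleh, Kapoor and Romero, by date of arrival in the capital (earlier first): Haddad (2001-12-27) before Saleh (2004-03-21) before Kapoor (2005-06-07) before Romero (2007-12-21).
Order: Nakamura, Farouk, Bianchi, Moreau, Haddad, Saleh, Kapoor, Romero. So position 5.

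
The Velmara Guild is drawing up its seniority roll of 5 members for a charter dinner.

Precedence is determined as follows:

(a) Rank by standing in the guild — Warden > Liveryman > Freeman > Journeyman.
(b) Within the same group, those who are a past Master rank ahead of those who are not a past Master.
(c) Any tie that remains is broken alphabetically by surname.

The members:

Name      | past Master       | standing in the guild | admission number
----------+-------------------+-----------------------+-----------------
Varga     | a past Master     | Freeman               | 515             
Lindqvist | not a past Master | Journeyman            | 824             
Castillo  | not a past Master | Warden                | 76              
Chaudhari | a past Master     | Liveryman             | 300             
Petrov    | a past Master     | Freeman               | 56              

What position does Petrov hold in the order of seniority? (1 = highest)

3

By standing in the guild: Castillo (Warden); then Chaudhari (Liveryman); then Petrov and Varga (Freeman); then Lindqvist (Journeyman).
Petrov and Varga are each a past Master, so the next rule applies.
Among Petrov and Varga, alphabetically by surname: Petrov before Varga.
Order: Castillo, Chaudhari, Petrov, Varga, Lindqvist. So position 3.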